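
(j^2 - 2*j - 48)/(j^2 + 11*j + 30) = (j - 8)/(j + 5)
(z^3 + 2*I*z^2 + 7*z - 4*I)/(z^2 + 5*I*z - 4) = (z^2 - 2*I*z - 1)/(z + I)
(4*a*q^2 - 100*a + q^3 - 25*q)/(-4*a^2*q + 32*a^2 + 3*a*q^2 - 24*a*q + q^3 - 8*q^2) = (q^2 - 25)/(-a*q + 8*a + q^2 - 8*q)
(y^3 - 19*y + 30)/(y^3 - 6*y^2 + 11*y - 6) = (y + 5)/(y - 1)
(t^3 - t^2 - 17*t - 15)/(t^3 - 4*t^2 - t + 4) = (t^2 - 2*t - 15)/(t^2 - 5*t + 4)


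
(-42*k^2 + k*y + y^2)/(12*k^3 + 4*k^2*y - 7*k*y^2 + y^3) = (7*k + y)/(-2*k^2 - k*y + y^2)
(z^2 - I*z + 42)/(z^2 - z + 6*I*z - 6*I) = (z - 7*I)/(z - 1)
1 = 1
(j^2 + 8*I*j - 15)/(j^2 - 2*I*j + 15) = (j + 5*I)/(j - 5*I)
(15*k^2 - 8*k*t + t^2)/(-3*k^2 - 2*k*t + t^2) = (-5*k + t)/(k + t)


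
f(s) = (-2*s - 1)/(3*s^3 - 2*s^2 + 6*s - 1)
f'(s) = (-2*s - 1)*(-9*s^2 + 4*s - 6)/(3*s^3 - 2*s^2 + 6*s - 1)^2 - 2/(3*s^3 - 2*s^2 + 6*s - 1) = (12*s^3 + 5*s^2 - 4*s + 8)/(9*s^6 - 12*s^5 + 40*s^4 - 30*s^3 + 40*s^2 - 12*s + 1)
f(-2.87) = -0.04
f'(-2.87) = -0.02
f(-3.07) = -0.04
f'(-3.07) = -0.02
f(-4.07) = -0.03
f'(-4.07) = -0.01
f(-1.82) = -0.07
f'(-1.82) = -0.03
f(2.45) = -0.13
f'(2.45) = 0.10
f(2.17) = -0.16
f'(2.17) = 0.13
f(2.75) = -0.10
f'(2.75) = 0.07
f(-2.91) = -0.04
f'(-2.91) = -0.02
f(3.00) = -0.09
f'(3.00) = 0.06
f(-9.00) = -0.00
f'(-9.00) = 0.00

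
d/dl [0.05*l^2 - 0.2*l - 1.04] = 0.1*l - 0.2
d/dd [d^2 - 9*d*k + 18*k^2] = 2*d - 9*k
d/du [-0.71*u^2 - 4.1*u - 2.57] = -1.42*u - 4.1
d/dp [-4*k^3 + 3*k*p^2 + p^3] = 3*p*(2*k + p)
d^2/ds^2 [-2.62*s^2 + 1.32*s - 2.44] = -5.24000000000000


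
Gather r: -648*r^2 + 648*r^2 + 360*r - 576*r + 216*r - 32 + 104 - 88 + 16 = 0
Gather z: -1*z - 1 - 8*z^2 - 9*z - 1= -8*z^2 - 10*z - 2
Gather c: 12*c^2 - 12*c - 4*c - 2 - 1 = 12*c^2 - 16*c - 3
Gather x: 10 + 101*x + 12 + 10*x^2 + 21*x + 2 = 10*x^2 + 122*x + 24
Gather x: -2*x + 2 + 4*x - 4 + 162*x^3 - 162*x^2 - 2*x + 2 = 162*x^3 - 162*x^2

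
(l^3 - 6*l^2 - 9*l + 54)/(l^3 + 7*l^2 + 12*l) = (l^2 - 9*l + 18)/(l*(l + 4))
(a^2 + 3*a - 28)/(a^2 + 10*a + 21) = (a - 4)/(a + 3)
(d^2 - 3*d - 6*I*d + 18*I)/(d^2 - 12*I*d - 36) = (d - 3)/(d - 6*I)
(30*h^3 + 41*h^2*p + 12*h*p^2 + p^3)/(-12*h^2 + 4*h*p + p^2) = (5*h^2 + 6*h*p + p^2)/(-2*h + p)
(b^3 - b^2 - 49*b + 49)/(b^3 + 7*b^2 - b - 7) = (b - 7)/(b + 1)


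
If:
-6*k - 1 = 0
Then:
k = -1/6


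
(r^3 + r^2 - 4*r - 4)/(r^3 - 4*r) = (r + 1)/r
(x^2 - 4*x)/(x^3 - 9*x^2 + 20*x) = 1/(x - 5)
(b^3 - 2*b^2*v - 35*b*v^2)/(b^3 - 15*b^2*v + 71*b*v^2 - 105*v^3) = b*(b + 5*v)/(b^2 - 8*b*v + 15*v^2)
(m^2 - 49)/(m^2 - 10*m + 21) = (m + 7)/(m - 3)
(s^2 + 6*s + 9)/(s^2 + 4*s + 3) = (s + 3)/(s + 1)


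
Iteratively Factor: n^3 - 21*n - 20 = (n + 4)*(n^2 - 4*n - 5) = (n + 1)*(n + 4)*(n - 5)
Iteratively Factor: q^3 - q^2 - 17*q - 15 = (q - 5)*(q^2 + 4*q + 3) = (q - 5)*(q + 1)*(q + 3)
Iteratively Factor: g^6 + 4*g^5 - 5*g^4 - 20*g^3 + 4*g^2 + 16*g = (g + 2)*(g^5 + 2*g^4 - 9*g^3 - 2*g^2 + 8*g) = g*(g + 2)*(g^4 + 2*g^3 - 9*g^2 - 2*g + 8) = g*(g + 1)*(g + 2)*(g^3 + g^2 - 10*g + 8) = g*(g + 1)*(g + 2)*(g + 4)*(g^2 - 3*g + 2) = g*(g - 1)*(g + 1)*(g + 2)*(g + 4)*(g - 2)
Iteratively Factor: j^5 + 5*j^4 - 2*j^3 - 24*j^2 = (j + 3)*(j^4 + 2*j^3 - 8*j^2) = (j - 2)*(j + 3)*(j^3 + 4*j^2) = j*(j - 2)*(j + 3)*(j^2 + 4*j) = j^2*(j - 2)*(j + 3)*(j + 4)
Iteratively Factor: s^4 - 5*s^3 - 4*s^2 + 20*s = (s - 5)*(s^3 - 4*s) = (s - 5)*(s - 2)*(s^2 + 2*s) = (s - 5)*(s - 2)*(s + 2)*(s)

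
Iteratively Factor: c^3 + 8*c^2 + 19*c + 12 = (c + 3)*(c^2 + 5*c + 4) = (c + 1)*(c + 3)*(c + 4)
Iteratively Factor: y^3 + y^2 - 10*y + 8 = (y - 1)*(y^2 + 2*y - 8) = (y - 1)*(y + 4)*(y - 2)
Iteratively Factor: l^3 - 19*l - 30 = (l + 3)*(l^2 - 3*l - 10) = (l + 2)*(l + 3)*(l - 5)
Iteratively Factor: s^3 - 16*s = (s - 4)*(s^2 + 4*s) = (s - 4)*(s + 4)*(s)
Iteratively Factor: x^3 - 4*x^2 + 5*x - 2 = (x - 1)*(x^2 - 3*x + 2) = (x - 2)*(x - 1)*(x - 1)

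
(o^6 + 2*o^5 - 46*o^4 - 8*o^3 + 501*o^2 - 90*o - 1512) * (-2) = -2*o^6 - 4*o^5 + 92*o^4 + 16*o^3 - 1002*o^2 + 180*o + 3024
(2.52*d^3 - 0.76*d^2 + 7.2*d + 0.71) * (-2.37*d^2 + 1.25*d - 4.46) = -5.9724*d^5 + 4.9512*d^4 - 29.2532*d^3 + 10.7069*d^2 - 31.2245*d - 3.1666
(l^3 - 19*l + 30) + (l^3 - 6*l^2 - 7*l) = 2*l^3 - 6*l^2 - 26*l + 30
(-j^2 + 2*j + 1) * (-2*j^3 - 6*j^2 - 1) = 2*j^5 + 2*j^4 - 14*j^3 - 5*j^2 - 2*j - 1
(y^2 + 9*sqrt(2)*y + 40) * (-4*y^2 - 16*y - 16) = -4*y^4 - 36*sqrt(2)*y^3 - 16*y^3 - 144*sqrt(2)*y^2 - 176*y^2 - 640*y - 144*sqrt(2)*y - 640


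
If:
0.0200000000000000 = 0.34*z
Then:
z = 0.06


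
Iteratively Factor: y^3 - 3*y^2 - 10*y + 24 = (y - 4)*(y^2 + y - 6) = (y - 4)*(y - 2)*(y + 3)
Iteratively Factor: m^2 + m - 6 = (m - 2)*(m + 3)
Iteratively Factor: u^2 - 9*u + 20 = (u - 4)*(u - 5)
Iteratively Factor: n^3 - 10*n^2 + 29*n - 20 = (n - 1)*(n^2 - 9*n + 20) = (n - 4)*(n - 1)*(n - 5)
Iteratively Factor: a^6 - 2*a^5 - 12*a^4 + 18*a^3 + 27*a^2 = (a - 3)*(a^5 + a^4 - 9*a^3 - 9*a^2) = (a - 3)*(a + 3)*(a^4 - 2*a^3 - 3*a^2) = a*(a - 3)*(a + 3)*(a^3 - 2*a^2 - 3*a) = a*(a - 3)*(a + 1)*(a + 3)*(a^2 - 3*a) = a^2*(a - 3)*(a + 1)*(a + 3)*(a - 3)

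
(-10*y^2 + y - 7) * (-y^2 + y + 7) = 10*y^4 - 11*y^3 - 62*y^2 - 49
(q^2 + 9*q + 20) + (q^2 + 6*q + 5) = 2*q^2 + 15*q + 25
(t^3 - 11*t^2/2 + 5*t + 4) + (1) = t^3 - 11*t^2/2 + 5*t + 5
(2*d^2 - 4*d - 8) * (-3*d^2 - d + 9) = -6*d^4 + 10*d^3 + 46*d^2 - 28*d - 72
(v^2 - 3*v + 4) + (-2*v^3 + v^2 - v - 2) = -2*v^3 + 2*v^2 - 4*v + 2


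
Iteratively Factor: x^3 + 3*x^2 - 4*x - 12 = (x + 2)*(x^2 + x - 6) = (x - 2)*(x + 2)*(x + 3)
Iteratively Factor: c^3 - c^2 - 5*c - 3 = (c + 1)*(c^2 - 2*c - 3) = (c + 1)^2*(c - 3)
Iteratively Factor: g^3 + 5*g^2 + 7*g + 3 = (g + 1)*(g^2 + 4*g + 3) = (g + 1)*(g + 3)*(g + 1)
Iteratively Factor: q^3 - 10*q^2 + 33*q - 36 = (q - 3)*(q^2 - 7*q + 12) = (q - 4)*(q - 3)*(q - 3)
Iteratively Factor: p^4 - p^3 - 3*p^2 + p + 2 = (p - 2)*(p^3 + p^2 - p - 1) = (p - 2)*(p + 1)*(p^2 - 1) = (p - 2)*(p - 1)*(p + 1)*(p + 1)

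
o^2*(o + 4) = o^3 + 4*o^2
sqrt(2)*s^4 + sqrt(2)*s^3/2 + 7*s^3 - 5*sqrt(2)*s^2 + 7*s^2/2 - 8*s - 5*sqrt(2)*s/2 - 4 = (s + 1/2)*(s - sqrt(2))*(s + 4*sqrt(2))*(sqrt(2)*s + 1)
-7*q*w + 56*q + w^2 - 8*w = (-7*q + w)*(w - 8)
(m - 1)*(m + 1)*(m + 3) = m^3 + 3*m^2 - m - 3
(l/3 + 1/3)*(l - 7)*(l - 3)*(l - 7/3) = l^4/3 - 34*l^3/9 + 32*l^2/3 - 14*l/9 - 49/3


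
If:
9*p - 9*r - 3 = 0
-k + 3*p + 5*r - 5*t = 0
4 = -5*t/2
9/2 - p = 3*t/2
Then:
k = 923/15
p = 69/10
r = 197/30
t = -8/5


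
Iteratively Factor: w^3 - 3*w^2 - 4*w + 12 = (w - 3)*(w^2 - 4) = (w - 3)*(w + 2)*(w - 2)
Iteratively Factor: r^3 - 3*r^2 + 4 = (r + 1)*(r^2 - 4*r + 4) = (r - 2)*(r + 1)*(r - 2)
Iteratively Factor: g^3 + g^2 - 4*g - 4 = (g + 2)*(g^2 - g - 2) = (g + 1)*(g + 2)*(g - 2)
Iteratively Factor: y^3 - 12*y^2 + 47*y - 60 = (y - 5)*(y^2 - 7*y + 12) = (y - 5)*(y - 3)*(y - 4)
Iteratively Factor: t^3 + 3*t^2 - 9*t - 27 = (t + 3)*(t^2 - 9) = (t + 3)^2*(t - 3)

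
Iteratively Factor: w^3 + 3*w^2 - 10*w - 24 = (w + 2)*(w^2 + w - 12) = (w + 2)*(w + 4)*(w - 3)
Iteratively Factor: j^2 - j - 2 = (j + 1)*(j - 2)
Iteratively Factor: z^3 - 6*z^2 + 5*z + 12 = (z - 3)*(z^2 - 3*z - 4) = (z - 3)*(z + 1)*(z - 4)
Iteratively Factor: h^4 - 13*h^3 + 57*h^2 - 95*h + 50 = (h - 1)*(h^3 - 12*h^2 + 45*h - 50) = (h - 5)*(h - 1)*(h^2 - 7*h + 10) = (h - 5)*(h - 2)*(h - 1)*(h - 5)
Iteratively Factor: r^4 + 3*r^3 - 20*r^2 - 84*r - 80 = (r + 2)*(r^3 + r^2 - 22*r - 40) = (r + 2)*(r + 4)*(r^2 - 3*r - 10) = (r + 2)^2*(r + 4)*(r - 5)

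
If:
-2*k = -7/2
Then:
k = 7/4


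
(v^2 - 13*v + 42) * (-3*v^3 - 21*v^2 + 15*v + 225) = -3*v^5 + 18*v^4 + 162*v^3 - 852*v^2 - 2295*v + 9450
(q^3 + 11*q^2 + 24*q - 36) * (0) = 0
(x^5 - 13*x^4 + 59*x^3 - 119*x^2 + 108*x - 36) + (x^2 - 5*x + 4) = x^5 - 13*x^4 + 59*x^3 - 118*x^2 + 103*x - 32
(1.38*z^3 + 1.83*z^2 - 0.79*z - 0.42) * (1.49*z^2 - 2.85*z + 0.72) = 2.0562*z^5 - 1.2063*z^4 - 5.399*z^3 + 2.9433*z^2 + 0.6282*z - 0.3024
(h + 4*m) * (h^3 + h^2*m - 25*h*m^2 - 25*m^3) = h^4 + 5*h^3*m - 21*h^2*m^2 - 125*h*m^3 - 100*m^4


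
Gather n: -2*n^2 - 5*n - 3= -2*n^2 - 5*n - 3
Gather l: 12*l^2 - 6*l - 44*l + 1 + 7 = 12*l^2 - 50*l + 8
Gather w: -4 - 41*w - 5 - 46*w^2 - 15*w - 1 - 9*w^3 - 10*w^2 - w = -9*w^3 - 56*w^2 - 57*w - 10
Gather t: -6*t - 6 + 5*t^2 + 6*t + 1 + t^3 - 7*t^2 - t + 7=t^3 - 2*t^2 - t + 2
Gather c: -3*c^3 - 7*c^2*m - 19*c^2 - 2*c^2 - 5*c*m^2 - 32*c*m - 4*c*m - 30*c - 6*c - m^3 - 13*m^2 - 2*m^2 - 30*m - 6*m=-3*c^3 + c^2*(-7*m - 21) + c*(-5*m^2 - 36*m - 36) - m^3 - 15*m^2 - 36*m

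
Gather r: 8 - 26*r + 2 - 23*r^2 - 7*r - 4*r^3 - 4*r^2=-4*r^3 - 27*r^2 - 33*r + 10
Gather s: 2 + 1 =3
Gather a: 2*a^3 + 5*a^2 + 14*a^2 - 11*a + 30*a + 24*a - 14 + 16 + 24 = 2*a^3 + 19*a^2 + 43*a + 26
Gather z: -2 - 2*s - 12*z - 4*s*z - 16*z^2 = -2*s - 16*z^2 + z*(-4*s - 12) - 2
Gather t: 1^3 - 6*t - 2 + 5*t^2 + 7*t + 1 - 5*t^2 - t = 0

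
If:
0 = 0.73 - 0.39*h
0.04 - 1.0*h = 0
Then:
No Solution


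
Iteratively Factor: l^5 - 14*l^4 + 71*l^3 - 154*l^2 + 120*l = (l)*(l^4 - 14*l^3 + 71*l^2 - 154*l + 120) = l*(l - 4)*(l^3 - 10*l^2 + 31*l - 30) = l*(l - 4)*(l - 3)*(l^2 - 7*l + 10) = l*(l - 4)*(l - 3)*(l - 2)*(l - 5)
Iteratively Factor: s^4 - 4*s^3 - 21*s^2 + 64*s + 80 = (s + 4)*(s^3 - 8*s^2 + 11*s + 20) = (s - 5)*(s + 4)*(s^2 - 3*s - 4) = (s - 5)*(s - 4)*(s + 4)*(s + 1)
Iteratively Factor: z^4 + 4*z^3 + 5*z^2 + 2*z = (z + 1)*(z^3 + 3*z^2 + 2*z) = (z + 1)^2*(z^2 + 2*z) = z*(z + 1)^2*(z + 2)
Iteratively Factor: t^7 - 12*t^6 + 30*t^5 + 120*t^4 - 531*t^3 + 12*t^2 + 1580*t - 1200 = (t - 5)*(t^6 - 7*t^5 - 5*t^4 + 95*t^3 - 56*t^2 - 268*t + 240) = (t - 5)*(t - 1)*(t^5 - 6*t^4 - 11*t^3 + 84*t^2 + 28*t - 240) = (t - 5)*(t - 4)*(t - 1)*(t^4 - 2*t^3 - 19*t^2 + 8*t + 60) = (t - 5)*(t - 4)*(t - 1)*(t + 2)*(t^3 - 4*t^2 - 11*t + 30) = (t - 5)*(t - 4)*(t - 2)*(t - 1)*(t + 2)*(t^2 - 2*t - 15) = (t - 5)^2*(t - 4)*(t - 2)*(t - 1)*(t + 2)*(t + 3)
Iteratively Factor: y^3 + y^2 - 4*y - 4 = (y - 2)*(y^2 + 3*y + 2) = (y - 2)*(y + 2)*(y + 1)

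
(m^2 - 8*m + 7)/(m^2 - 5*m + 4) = (m - 7)/(m - 4)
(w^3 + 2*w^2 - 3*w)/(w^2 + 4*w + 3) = w*(w - 1)/(w + 1)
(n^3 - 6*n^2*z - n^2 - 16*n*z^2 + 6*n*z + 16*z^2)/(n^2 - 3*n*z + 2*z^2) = (n^3 - 6*n^2*z - n^2 - 16*n*z^2 + 6*n*z + 16*z^2)/(n^2 - 3*n*z + 2*z^2)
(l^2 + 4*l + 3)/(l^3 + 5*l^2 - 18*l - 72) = (l + 1)/(l^2 + 2*l - 24)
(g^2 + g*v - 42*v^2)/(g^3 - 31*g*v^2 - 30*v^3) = (g + 7*v)/(g^2 + 6*g*v + 5*v^2)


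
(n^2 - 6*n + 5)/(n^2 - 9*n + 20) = (n - 1)/(n - 4)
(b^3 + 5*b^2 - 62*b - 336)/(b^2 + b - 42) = (b^2 - 2*b - 48)/(b - 6)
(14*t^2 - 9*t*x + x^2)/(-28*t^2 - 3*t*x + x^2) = (-2*t + x)/(4*t + x)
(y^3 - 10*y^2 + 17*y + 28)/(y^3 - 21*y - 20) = (y^2 - 11*y + 28)/(y^2 - y - 20)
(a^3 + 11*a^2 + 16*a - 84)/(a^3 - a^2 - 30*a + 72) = (a^2 + 5*a - 14)/(a^2 - 7*a + 12)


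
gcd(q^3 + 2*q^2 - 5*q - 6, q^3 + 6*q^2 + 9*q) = q + 3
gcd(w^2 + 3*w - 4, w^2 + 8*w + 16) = w + 4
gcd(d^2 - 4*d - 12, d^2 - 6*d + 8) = 1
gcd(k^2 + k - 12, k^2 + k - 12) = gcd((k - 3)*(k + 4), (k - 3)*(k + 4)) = k^2 + k - 12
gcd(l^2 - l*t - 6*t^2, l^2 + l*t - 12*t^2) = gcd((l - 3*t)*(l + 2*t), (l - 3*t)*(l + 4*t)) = -l + 3*t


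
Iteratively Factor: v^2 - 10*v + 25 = (v - 5)*(v - 5)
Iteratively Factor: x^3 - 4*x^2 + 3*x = (x)*(x^2 - 4*x + 3) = x*(x - 3)*(x - 1)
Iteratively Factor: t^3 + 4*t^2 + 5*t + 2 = (t + 1)*(t^2 + 3*t + 2) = (t + 1)^2*(t + 2)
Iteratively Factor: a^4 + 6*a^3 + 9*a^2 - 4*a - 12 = (a + 3)*(a^3 + 3*a^2 - 4) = (a + 2)*(a + 3)*(a^2 + a - 2) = (a + 2)^2*(a + 3)*(a - 1)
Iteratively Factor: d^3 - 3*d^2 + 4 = (d - 2)*(d^2 - d - 2) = (d - 2)*(d + 1)*(d - 2)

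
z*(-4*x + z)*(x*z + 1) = -4*x^2*z^2 + x*z^3 - 4*x*z + z^2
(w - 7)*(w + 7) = w^2 - 49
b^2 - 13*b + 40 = (b - 8)*(b - 5)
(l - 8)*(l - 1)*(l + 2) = l^3 - 7*l^2 - 10*l + 16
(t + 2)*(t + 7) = t^2 + 9*t + 14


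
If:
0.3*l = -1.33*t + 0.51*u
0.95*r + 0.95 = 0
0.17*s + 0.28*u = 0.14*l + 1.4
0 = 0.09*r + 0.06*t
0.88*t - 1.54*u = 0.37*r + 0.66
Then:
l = -5.51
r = -1.00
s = 2.59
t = 1.50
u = 0.67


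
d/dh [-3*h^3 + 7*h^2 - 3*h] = -9*h^2 + 14*h - 3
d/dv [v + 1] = 1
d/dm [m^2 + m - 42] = 2*m + 1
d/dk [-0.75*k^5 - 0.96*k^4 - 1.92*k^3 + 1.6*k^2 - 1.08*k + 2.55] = -3.75*k^4 - 3.84*k^3 - 5.76*k^2 + 3.2*k - 1.08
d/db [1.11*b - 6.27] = 1.11000000000000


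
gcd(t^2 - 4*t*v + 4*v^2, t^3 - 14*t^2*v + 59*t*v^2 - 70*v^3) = t - 2*v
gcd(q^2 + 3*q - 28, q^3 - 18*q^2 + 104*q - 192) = q - 4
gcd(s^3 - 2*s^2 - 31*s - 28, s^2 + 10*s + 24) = s + 4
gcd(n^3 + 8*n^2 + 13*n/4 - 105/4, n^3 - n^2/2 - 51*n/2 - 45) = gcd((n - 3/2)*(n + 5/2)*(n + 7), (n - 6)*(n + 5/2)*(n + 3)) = n + 5/2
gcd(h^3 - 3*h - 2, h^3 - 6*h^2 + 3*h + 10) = h^2 - h - 2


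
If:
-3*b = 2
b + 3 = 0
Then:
No Solution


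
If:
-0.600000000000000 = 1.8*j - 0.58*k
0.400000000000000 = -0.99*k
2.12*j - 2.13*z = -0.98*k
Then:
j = -0.46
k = -0.40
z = -0.65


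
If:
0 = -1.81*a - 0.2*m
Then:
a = -0.110497237569061*m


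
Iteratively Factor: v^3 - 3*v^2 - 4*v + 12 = (v - 3)*(v^2 - 4) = (v - 3)*(v - 2)*(v + 2)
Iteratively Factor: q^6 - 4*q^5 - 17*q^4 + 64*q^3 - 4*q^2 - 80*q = (q + 4)*(q^5 - 8*q^4 + 15*q^3 + 4*q^2 - 20*q) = (q - 2)*(q + 4)*(q^4 - 6*q^3 + 3*q^2 + 10*q) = (q - 2)*(q + 1)*(q + 4)*(q^3 - 7*q^2 + 10*q) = (q - 5)*(q - 2)*(q + 1)*(q + 4)*(q^2 - 2*q) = q*(q - 5)*(q - 2)*(q + 1)*(q + 4)*(q - 2)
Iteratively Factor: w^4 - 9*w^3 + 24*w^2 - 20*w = (w)*(w^3 - 9*w^2 + 24*w - 20) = w*(w - 5)*(w^2 - 4*w + 4) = w*(w - 5)*(w - 2)*(w - 2)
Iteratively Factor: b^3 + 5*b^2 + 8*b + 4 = (b + 1)*(b^2 + 4*b + 4) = (b + 1)*(b + 2)*(b + 2)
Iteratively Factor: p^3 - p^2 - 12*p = (p)*(p^2 - p - 12) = p*(p - 4)*(p + 3)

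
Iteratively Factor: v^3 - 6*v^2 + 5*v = (v - 5)*(v^2 - v) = v*(v - 5)*(v - 1)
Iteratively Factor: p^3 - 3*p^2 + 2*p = (p - 2)*(p^2 - p) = p*(p - 2)*(p - 1)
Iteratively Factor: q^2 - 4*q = (q - 4)*(q)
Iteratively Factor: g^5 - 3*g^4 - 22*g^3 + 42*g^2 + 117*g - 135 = (g - 3)*(g^4 - 22*g^2 - 24*g + 45) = (g - 5)*(g - 3)*(g^3 + 5*g^2 + 3*g - 9) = (g - 5)*(g - 3)*(g - 1)*(g^2 + 6*g + 9) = (g - 5)*(g - 3)*(g - 1)*(g + 3)*(g + 3)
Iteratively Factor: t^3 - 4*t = (t)*(t^2 - 4) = t*(t - 2)*(t + 2)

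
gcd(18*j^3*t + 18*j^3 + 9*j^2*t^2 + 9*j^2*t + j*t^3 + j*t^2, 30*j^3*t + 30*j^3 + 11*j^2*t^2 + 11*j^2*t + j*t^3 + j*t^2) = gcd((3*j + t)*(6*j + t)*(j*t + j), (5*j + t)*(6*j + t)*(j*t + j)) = 6*j^2*t + 6*j^2 + j*t^2 + j*t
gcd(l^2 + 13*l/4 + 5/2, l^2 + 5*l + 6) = l + 2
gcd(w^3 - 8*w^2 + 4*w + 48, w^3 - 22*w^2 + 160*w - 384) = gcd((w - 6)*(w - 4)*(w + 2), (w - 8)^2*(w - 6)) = w - 6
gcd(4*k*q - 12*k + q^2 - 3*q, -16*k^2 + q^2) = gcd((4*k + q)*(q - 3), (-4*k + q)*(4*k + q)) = 4*k + q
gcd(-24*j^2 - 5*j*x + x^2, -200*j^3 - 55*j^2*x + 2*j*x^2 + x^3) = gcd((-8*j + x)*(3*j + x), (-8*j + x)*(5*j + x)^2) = -8*j + x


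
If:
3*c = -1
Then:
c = -1/3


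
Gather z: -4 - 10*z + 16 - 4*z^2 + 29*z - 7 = -4*z^2 + 19*z + 5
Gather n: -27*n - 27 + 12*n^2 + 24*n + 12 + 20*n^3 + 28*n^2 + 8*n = 20*n^3 + 40*n^2 + 5*n - 15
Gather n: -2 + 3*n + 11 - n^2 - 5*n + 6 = -n^2 - 2*n + 15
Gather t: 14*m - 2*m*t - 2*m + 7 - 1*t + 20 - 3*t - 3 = 12*m + t*(-2*m - 4) + 24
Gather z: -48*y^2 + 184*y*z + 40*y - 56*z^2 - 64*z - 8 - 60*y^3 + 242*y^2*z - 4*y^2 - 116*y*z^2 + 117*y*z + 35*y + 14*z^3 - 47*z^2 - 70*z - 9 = -60*y^3 - 52*y^2 + 75*y + 14*z^3 + z^2*(-116*y - 103) + z*(242*y^2 + 301*y - 134) - 17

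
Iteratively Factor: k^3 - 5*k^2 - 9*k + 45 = (k - 5)*(k^2 - 9) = (k - 5)*(k - 3)*(k + 3)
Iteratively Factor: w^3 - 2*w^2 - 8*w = (w - 4)*(w^2 + 2*w) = (w - 4)*(w + 2)*(w)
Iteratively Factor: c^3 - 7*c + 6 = (c - 2)*(c^2 + 2*c - 3) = (c - 2)*(c + 3)*(c - 1)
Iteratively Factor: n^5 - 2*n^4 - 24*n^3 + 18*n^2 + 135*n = (n - 5)*(n^4 + 3*n^3 - 9*n^2 - 27*n) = (n - 5)*(n + 3)*(n^3 - 9*n) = (n - 5)*(n - 3)*(n + 3)*(n^2 + 3*n) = n*(n - 5)*(n - 3)*(n + 3)*(n + 3)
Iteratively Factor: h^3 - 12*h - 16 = (h + 2)*(h^2 - 2*h - 8) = (h - 4)*(h + 2)*(h + 2)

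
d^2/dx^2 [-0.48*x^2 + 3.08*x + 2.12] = -0.960000000000000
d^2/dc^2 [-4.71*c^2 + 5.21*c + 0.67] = -9.42000000000000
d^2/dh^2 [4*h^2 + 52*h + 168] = 8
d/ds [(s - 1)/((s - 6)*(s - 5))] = (-s^2 + 2*s + 19)/(s^4 - 22*s^3 + 181*s^2 - 660*s + 900)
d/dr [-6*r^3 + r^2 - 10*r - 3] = -18*r^2 + 2*r - 10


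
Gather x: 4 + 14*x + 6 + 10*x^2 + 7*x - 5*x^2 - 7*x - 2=5*x^2 + 14*x + 8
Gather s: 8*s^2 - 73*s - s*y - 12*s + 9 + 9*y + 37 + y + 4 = 8*s^2 + s*(-y - 85) + 10*y + 50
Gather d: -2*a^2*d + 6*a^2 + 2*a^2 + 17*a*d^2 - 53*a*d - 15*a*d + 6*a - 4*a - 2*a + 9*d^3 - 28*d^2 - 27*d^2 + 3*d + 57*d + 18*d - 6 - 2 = 8*a^2 + 9*d^3 + d^2*(17*a - 55) + d*(-2*a^2 - 68*a + 78) - 8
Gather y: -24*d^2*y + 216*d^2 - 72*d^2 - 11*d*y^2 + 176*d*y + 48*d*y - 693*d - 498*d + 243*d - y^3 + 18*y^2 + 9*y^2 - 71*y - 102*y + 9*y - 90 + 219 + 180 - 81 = 144*d^2 - 948*d - y^3 + y^2*(27 - 11*d) + y*(-24*d^2 + 224*d - 164) + 228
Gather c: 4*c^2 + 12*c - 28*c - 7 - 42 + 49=4*c^2 - 16*c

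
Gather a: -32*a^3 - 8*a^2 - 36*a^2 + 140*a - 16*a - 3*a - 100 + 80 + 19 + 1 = -32*a^3 - 44*a^2 + 121*a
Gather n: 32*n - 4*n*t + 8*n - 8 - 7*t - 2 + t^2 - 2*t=n*(40 - 4*t) + t^2 - 9*t - 10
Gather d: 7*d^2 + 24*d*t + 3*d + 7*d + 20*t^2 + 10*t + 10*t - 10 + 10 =7*d^2 + d*(24*t + 10) + 20*t^2 + 20*t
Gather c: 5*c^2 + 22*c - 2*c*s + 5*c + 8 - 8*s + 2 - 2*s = 5*c^2 + c*(27 - 2*s) - 10*s + 10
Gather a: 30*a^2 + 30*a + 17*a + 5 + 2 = 30*a^2 + 47*a + 7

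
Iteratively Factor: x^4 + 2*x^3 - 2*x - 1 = (x + 1)*(x^3 + x^2 - x - 1) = (x - 1)*(x + 1)*(x^2 + 2*x + 1) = (x - 1)*(x + 1)^2*(x + 1)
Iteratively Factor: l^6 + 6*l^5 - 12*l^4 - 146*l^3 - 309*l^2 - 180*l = (l + 3)*(l^5 + 3*l^4 - 21*l^3 - 83*l^2 - 60*l) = l*(l + 3)*(l^4 + 3*l^3 - 21*l^2 - 83*l - 60) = l*(l - 5)*(l + 3)*(l^3 + 8*l^2 + 19*l + 12) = l*(l - 5)*(l + 3)^2*(l^2 + 5*l + 4) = l*(l - 5)*(l + 1)*(l + 3)^2*(l + 4)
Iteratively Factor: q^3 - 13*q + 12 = (q - 3)*(q^2 + 3*q - 4) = (q - 3)*(q + 4)*(q - 1)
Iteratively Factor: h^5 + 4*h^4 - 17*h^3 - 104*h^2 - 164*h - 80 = (h - 5)*(h^4 + 9*h^3 + 28*h^2 + 36*h + 16) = (h - 5)*(h + 1)*(h^3 + 8*h^2 + 20*h + 16) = (h - 5)*(h + 1)*(h + 2)*(h^2 + 6*h + 8) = (h - 5)*(h + 1)*(h + 2)^2*(h + 4)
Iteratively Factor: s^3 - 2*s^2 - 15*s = (s)*(s^2 - 2*s - 15) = s*(s - 5)*(s + 3)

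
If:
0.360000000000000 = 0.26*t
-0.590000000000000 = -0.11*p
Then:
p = 5.36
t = 1.38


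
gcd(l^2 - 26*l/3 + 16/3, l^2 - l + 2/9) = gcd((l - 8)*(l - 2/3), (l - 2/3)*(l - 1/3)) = l - 2/3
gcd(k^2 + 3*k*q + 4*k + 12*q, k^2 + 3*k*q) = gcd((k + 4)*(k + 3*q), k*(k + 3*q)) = k + 3*q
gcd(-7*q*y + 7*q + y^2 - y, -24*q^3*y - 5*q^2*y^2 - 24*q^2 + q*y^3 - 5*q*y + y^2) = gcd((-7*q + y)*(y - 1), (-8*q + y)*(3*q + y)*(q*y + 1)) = 1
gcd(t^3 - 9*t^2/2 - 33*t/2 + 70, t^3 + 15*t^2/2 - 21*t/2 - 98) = t^2 + t/2 - 14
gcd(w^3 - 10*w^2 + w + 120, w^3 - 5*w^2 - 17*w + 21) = w + 3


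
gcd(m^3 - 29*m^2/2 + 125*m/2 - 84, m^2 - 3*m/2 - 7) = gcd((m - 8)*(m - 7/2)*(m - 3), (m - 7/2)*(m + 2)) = m - 7/2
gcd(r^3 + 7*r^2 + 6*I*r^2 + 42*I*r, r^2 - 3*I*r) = r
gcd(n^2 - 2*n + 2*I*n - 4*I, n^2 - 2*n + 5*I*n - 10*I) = n - 2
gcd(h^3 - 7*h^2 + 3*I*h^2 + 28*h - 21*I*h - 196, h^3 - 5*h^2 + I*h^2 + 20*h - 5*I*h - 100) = h - 4*I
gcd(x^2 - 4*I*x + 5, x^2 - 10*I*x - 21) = 1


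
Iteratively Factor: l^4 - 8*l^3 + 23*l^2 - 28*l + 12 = (l - 1)*(l^3 - 7*l^2 + 16*l - 12) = (l - 2)*(l - 1)*(l^2 - 5*l + 6) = (l - 2)^2*(l - 1)*(l - 3)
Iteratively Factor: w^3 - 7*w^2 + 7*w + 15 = (w + 1)*(w^2 - 8*w + 15) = (w - 5)*(w + 1)*(w - 3)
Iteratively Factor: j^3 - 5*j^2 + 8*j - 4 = (j - 1)*(j^2 - 4*j + 4) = (j - 2)*(j - 1)*(j - 2)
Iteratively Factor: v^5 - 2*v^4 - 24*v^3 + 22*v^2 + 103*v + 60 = (v + 1)*(v^4 - 3*v^3 - 21*v^2 + 43*v + 60) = (v + 1)^2*(v^3 - 4*v^2 - 17*v + 60) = (v - 5)*(v + 1)^2*(v^2 + v - 12) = (v - 5)*(v + 1)^2*(v + 4)*(v - 3)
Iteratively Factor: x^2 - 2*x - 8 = (x - 4)*(x + 2)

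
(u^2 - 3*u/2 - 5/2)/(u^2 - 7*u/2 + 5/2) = (u + 1)/(u - 1)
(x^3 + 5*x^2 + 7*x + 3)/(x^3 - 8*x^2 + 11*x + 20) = (x^2 + 4*x + 3)/(x^2 - 9*x + 20)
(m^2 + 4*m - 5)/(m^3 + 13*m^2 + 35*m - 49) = (m + 5)/(m^2 + 14*m + 49)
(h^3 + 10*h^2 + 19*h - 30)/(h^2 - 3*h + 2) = (h^2 + 11*h + 30)/(h - 2)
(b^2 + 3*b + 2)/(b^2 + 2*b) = (b + 1)/b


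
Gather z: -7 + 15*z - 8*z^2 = -8*z^2 + 15*z - 7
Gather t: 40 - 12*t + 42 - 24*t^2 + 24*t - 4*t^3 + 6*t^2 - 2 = -4*t^3 - 18*t^2 + 12*t + 80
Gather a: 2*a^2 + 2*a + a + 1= 2*a^2 + 3*a + 1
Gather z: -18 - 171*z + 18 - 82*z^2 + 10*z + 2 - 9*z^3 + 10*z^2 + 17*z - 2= -9*z^3 - 72*z^2 - 144*z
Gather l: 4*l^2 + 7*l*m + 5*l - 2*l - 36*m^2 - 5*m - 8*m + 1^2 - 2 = 4*l^2 + l*(7*m + 3) - 36*m^2 - 13*m - 1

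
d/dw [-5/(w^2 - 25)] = 10*w/(w^2 - 25)^2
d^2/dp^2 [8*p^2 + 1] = 16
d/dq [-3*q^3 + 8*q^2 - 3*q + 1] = -9*q^2 + 16*q - 3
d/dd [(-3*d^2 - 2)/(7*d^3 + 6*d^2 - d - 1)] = (21*d^4 + 45*d^2 + 30*d - 2)/(49*d^6 + 84*d^5 + 22*d^4 - 26*d^3 - 11*d^2 + 2*d + 1)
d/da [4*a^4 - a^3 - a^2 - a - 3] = 16*a^3 - 3*a^2 - 2*a - 1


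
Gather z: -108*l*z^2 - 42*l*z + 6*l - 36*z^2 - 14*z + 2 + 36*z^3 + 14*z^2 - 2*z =6*l + 36*z^3 + z^2*(-108*l - 22) + z*(-42*l - 16) + 2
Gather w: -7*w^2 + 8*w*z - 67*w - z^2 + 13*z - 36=-7*w^2 + w*(8*z - 67) - z^2 + 13*z - 36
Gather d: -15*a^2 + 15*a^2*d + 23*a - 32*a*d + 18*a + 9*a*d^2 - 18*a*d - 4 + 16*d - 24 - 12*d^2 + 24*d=-15*a^2 + 41*a + d^2*(9*a - 12) + d*(15*a^2 - 50*a + 40) - 28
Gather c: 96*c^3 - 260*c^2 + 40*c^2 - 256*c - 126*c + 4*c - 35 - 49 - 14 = 96*c^3 - 220*c^2 - 378*c - 98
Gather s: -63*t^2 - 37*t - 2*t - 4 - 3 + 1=-63*t^2 - 39*t - 6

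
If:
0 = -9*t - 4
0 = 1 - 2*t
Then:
No Solution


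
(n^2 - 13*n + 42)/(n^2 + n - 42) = (n - 7)/(n + 7)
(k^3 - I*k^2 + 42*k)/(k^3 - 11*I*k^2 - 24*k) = (-k^2 + I*k - 42)/(-k^2 + 11*I*k + 24)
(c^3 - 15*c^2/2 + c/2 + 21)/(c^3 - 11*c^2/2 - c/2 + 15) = (c - 7)/(c - 5)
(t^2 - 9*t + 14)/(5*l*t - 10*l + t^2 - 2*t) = (t - 7)/(5*l + t)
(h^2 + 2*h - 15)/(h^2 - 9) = (h + 5)/(h + 3)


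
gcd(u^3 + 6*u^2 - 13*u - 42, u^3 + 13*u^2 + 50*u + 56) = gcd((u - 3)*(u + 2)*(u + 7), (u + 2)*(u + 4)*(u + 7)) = u^2 + 9*u + 14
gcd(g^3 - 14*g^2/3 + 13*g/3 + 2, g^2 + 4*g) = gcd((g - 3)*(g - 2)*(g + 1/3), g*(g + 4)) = 1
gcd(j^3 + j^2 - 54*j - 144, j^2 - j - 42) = j + 6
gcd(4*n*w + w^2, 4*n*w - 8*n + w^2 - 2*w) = 4*n + w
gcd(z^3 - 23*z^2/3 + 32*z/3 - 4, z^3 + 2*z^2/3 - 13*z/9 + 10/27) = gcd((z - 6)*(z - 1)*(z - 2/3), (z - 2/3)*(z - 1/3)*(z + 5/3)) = z - 2/3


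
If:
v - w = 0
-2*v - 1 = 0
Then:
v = -1/2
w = -1/2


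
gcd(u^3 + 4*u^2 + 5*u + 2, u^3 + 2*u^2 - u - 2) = u^2 + 3*u + 2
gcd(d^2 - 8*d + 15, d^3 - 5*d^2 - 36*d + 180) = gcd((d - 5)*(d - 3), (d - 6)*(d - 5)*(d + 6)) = d - 5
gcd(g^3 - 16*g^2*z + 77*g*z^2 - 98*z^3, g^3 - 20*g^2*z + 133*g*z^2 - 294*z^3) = g^2 - 14*g*z + 49*z^2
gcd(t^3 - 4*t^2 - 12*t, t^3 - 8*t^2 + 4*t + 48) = t^2 - 4*t - 12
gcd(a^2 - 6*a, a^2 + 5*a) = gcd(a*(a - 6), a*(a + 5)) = a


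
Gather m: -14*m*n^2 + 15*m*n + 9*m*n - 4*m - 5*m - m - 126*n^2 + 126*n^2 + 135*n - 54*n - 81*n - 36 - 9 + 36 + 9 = m*(-14*n^2 + 24*n - 10)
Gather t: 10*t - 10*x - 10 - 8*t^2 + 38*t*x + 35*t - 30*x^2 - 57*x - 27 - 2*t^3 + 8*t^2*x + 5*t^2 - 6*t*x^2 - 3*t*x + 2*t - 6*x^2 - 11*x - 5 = -2*t^3 + t^2*(8*x - 3) + t*(-6*x^2 + 35*x + 47) - 36*x^2 - 78*x - 42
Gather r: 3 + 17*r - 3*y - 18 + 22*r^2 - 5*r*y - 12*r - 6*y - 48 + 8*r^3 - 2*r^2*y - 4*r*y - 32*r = 8*r^3 + r^2*(22 - 2*y) + r*(-9*y - 27) - 9*y - 63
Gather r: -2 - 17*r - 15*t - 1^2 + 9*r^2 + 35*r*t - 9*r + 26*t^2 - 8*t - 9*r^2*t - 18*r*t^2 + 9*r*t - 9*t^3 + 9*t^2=r^2*(9 - 9*t) + r*(-18*t^2 + 44*t - 26) - 9*t^3 + 35*t^2 - 23*t - 3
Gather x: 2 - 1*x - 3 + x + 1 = 0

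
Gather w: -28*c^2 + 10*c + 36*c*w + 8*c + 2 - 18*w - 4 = -28*c^2 + 18*c + w*(36*c - 18) - 2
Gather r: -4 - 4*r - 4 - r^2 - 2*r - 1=-r^2 - 6*r - 9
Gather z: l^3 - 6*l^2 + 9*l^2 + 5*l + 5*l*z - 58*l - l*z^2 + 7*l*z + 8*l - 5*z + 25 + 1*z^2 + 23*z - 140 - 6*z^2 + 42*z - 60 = l^3 + 3*l^2 - 45*l + z^2*(-l - 5) + z*(12*l + 60) - 175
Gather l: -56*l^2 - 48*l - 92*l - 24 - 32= -56*l^2 - 140*l - 56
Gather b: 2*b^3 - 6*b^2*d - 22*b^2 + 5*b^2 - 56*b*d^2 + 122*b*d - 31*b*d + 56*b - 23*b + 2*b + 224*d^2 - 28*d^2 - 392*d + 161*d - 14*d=2*b^3 + b^2*(-6*d - 17) + b*(-56*d^2 + 91*d + 35) + 196*d^2 - 245*d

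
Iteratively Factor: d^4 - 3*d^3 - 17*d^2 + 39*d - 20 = (d + 4)*(d^3 - 7*d^2 + 11*d - 5) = (d - 5)*(d + 4)*(d^2 - 2*d + 1) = (d - 5)*(d - 1)*(d + 4)*(d - 1)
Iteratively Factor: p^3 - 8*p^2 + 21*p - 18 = (p - 3)*(p^2 - 5*p + 6) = (p - 3)^2*(p - 2)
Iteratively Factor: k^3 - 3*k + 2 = (k - 1)*(k^2 + k - 2) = (k - 1)^2*(k + 2)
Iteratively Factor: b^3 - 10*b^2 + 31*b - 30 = (b - 5)*(b^2 - 5*b + 6) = (b - 5)*(b - 2)*(b - 3)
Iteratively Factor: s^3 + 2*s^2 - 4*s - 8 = (s - 2)*(s^2 + 4*s + 4) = (s - 2)*(s + 2)*(s + 2)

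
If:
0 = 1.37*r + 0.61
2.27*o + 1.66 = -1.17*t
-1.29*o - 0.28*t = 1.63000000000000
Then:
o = -1.65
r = -0.45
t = 1.78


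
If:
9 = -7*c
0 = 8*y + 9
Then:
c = -9/7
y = -9/8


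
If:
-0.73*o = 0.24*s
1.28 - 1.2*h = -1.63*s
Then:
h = 1.35833333333333*s + 1.06666666666667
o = -0.328767123287671*s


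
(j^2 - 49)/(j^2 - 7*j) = (j + 7)/j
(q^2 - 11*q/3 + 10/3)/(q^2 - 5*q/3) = (q - 2)/q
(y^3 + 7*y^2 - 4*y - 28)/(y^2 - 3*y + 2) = (y^2 + 9*y + 14)/(y - 1)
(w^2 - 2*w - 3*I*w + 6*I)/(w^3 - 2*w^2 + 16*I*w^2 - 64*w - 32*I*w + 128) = (w - 3*I)/(w^2 + 16*I*w - 64)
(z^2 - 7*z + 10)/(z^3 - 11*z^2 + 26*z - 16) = (z - 5)/(z^2 - 9*z + 8)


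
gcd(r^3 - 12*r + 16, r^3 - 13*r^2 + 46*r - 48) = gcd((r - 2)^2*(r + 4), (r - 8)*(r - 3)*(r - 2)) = r - 2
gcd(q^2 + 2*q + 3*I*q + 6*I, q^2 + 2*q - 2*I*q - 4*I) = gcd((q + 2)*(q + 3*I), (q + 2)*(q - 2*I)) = q + 2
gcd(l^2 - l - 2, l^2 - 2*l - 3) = l + 1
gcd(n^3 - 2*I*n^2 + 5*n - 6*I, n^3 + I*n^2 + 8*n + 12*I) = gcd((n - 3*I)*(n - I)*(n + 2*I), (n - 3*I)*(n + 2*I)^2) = n^2 - I*n + 6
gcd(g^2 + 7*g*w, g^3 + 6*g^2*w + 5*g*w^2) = g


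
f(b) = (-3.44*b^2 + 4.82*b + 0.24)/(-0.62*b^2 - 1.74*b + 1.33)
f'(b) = (4.82 - 6.88*b)/(-0.62*b^2 - 1.74*b + 1.33) + (1.24*b + 1.74)*(-3.44*b^2 + 4.82*b + 0.24)/(-0.62*b^2 - 1.74*b + 1.33)^2 = (8.974*b^2 - 8.8528*b + 6.8282)/(0.3844*b^4 + 2.1576*b^3 + 1.3784*b^2 - 4.6284*b + 1.7689)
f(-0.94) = -3.03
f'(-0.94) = 3.95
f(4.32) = 2.43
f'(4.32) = 0.43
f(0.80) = -4.13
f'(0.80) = 26.08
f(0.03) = 0.30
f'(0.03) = 4.03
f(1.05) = -1.28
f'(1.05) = 5.33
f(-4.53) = 26.26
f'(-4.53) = 18.75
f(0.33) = 2.12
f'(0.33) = 10.31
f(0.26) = 1.51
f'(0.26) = 7.35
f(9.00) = 3.64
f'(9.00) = 0.16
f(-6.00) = 14.46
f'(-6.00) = 3.44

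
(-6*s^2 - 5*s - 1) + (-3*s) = -6*s^2 - 8*s - 1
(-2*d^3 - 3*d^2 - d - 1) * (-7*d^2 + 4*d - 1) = 14*d^5 + 13*d^4 - 3*d^3 + 6*d^2 - 3*d + 1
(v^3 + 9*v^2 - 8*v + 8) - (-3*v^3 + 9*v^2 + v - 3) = 4*v^3 - 9*v + 11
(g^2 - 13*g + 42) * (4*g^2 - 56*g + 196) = 4*g^4 - 108*g^3 + 1092*g^2 - 4900*g + 8232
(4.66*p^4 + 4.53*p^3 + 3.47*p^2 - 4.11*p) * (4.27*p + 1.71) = 19.8982*p^5 + 27.3117*p^4 + 22.5632*p^3 - 11.616*p^2 - 7.0281*p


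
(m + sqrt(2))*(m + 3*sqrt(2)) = m^2 + 4*sqrt(2)*m + 6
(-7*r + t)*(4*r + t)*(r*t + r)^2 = -28*r^4*t^2 - 56*r^4*t - 28*r^4 - 3*r^3*t^3 - 6*r^3*t^2 - 3*r^3*t + r^2*t^4 + 2*r^2*t^3 + r^2*t^2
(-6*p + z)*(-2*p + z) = 12*p^2 - 8*p*z + z^2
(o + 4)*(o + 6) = o^2 + 10*o + 24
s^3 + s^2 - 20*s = s*(s - 4)*(s + 5)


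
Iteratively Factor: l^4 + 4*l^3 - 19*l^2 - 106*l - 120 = (l + 4)*(l^3 - 19*l - 30) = (l + 3)*(l + 4)*(l^2 - 3*l - 10) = (l - 5)*(l + 3)*(l + 4)*(l + 2)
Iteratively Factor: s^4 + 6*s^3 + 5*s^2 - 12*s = (s - 1)*(s^3 + 7*s^2 + 12*s) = s*(s - 1)*(s^2 + 7*s + 12) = s*(s - 1)*(s + 4)*(s + 3)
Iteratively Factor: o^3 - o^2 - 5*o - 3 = (o + 1)*(o^2 - 2*o - 3) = (o - 3)*(o + 1)*(o + 1)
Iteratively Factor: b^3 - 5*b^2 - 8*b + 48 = (b - 4)*(b^2 - b - 12) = (b - 4)*(b + 3)*(b - 4)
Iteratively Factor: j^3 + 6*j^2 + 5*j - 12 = (j + 3)*(j^2 + 3*j - 4) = (j + 3)*(j + 4)*(j - 1)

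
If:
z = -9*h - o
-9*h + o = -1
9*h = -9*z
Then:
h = 1/17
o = -8/17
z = -1/17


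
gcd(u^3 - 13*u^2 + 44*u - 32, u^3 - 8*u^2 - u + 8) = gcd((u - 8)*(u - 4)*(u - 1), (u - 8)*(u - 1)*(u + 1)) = u^2 - 9*u + 8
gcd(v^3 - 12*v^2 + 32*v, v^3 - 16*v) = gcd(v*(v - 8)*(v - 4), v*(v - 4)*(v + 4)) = v^2 - 4*v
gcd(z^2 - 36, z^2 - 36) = z^2 - 36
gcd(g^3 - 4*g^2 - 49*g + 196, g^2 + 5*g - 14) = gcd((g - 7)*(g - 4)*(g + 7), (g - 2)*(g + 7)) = g + 7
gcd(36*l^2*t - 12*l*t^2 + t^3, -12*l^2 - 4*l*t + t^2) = -6*l + t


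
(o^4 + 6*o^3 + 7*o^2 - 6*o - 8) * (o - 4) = o^5 + 2*o^4 - 17*o^3 - 34*o^2 + 16*o + 32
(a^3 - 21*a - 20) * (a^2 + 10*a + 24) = a^5 + 10*a^4 + 3*a^3 - 230*a^2 - 704*a - 480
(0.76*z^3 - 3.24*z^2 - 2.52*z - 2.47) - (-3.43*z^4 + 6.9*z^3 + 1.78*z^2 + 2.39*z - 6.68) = 3.43*z^4 - 6.14*z^3 - 5.02*z^2 - 4.91*z + 4.21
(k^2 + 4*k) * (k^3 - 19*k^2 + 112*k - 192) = k^5 - 15*k^4 + 36*k^3 + 256*k^2 - 768*k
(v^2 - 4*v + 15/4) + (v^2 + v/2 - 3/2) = 2*v^2 - 7*v/2 + 9/4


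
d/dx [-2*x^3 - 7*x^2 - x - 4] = -6*x^2 - 14*x - 1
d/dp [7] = 0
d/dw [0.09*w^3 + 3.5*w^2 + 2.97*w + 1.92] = 0.27*w^2 + 7.0*w + 2.97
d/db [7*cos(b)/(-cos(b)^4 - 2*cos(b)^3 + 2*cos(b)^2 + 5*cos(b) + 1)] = 28*(-3*cos(b)^4 - 4*cos(b)^3 + 2*cos(b)^2 - 1)*sin(b)/(2*sin(b)^4 - 7*cos(b) + cos(3*b) - 4)^2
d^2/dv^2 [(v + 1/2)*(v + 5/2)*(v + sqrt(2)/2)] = 6*v + sqrt(2) + 6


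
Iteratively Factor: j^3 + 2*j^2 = (j)*(j^2 + 2*j) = j*(j + 2)*(j)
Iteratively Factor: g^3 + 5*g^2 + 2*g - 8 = (g + 2)*(g^2 + 3*g - 4) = (g + 2)*(g + 4)*(g - 1)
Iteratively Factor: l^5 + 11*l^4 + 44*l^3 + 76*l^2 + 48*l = (l)*(l^4 + 11*l^3 + 44*l^2 + 76*l + 48) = l*(l + 3)*(l^3 + 8*l^2 + 20*l + 16) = l*(l + 3)*(l + 4)*(l^2 + 4*l + 4) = l*(l + 2)*(l + 3)*(l + 4)*(l + 2)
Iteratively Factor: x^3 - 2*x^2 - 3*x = (x + 1)*(x^2 - 3*x) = (x - 3)*(x + 1)*(x)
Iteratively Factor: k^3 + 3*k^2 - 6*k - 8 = (k + 1)*(k^2 + 2*k - 8) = (k - 2)*(k + 1)*(k + 4)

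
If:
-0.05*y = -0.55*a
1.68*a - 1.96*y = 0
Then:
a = 0.00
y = 0.00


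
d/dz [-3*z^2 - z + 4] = -6*z - 1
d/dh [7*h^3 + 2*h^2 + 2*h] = 21*h^2 + 4*h + 2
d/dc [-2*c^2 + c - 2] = 1 - 4*c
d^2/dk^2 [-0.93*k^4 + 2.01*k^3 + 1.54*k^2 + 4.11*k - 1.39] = -11.16*k^2 + 12.06*k + 3.08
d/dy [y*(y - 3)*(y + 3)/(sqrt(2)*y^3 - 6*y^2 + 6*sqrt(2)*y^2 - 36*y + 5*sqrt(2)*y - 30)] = (-3*y^4 + 3*sqrt(2)*y^4 - 36*y^3 + 14*sqrt(2)*y^3 - 72*y^2 + 27*sqrt(2)*y^2 + 135)/(y^6 - 6*sqrt(2)*y^5 + 12*y^5 - 72*sqrt(2)*y^4 + 64*y^4 - 276*sqrt(2)*y^3 + 276*y^3 - 360*sqrt(2)*y^2 + 853*y^2 - 150*sqrt(2)*y + 1080*y + 450)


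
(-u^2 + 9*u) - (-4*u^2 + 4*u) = 3*u^2 + 5*u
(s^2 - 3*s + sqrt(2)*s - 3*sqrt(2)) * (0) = 0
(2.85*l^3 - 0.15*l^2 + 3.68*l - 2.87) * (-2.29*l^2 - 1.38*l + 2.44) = -6.5265*l^5 - 3.5895*l^4 - 1.2662*l^3 + 1.1279*l^2 + 12.9398*l - 7.0028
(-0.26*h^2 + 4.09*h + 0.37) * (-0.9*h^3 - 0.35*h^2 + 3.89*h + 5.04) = 0.234*h^5 - 3.59*h^4 - 2.7759*h^3 + 14.4702*h^2 + 22.0529*h + 1.8648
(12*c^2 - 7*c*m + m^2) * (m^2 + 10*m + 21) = 12*c^2*m^2 + 120*c^2*m + 252*c^2 - 7*c*m^3 - 70*c*m^2 - 147*c*m + m^4 + 10*m^3 + 21*m^2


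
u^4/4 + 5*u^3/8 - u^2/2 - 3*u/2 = u*(u/4 + 1/2)*(u - 3/2)*(u + 2)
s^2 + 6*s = s*(s + 6)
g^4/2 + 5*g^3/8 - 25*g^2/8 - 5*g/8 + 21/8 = (g/2 + 1/2)*(g - 7/4)*(g - 1)*(g + 3)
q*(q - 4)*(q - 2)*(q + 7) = q^4 + q^3 - 34*q^2 + 56*q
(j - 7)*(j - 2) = j^2 - 9*j + 14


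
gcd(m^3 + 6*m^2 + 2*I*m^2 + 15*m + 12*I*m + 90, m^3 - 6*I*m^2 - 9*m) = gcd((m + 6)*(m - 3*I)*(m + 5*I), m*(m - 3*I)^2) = m - 3*I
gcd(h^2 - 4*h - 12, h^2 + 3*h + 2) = h + 2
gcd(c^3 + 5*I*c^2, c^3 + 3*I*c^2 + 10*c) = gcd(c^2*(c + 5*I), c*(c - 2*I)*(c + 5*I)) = c^2 + 5*I*c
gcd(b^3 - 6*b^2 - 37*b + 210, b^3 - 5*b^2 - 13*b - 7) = b - 7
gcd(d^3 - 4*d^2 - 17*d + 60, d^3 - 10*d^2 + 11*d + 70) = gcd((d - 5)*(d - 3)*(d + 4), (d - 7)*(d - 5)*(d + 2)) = d - 5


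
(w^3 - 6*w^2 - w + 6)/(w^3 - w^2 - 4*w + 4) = (w^2 - 5*w - 6)/(w^2 - 4)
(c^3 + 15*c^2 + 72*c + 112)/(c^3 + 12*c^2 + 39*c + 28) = (c + 4)/(c + 1)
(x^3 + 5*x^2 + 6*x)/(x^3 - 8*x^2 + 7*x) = (x^2 + 5*x + 6)/(x^2 - 8*x + 7)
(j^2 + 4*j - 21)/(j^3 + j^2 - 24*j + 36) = (j + 7)/(j^2 + 4*j - 12)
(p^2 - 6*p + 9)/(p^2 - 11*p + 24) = (p - 3)/(p - 8)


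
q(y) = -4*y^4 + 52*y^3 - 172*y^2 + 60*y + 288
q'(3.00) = 0.00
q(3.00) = 0.00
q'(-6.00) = 11196.00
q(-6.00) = -22680.00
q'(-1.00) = 576.00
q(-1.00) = 0.00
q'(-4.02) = 5003.34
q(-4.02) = -7155.59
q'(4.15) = 175.54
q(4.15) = 104.89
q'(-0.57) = 309.73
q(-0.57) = 187.86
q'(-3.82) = 4542.38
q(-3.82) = -6201.48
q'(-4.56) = 6389.54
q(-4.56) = -10222.17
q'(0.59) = -91.94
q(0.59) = 273.72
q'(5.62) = 213.82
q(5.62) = 432.61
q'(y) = -16*y^3 + 156*y^2 - 344*y + 60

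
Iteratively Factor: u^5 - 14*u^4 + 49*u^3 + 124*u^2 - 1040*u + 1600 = (u - 5)*(u^4 - 9*u^3 + 4*u^2 + 144*u - 320) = (u - 5)*(u + 4)*(u^3 - 13*u^2 + 56*u - 80) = (u - 5)*(u - 4)*(u + 4)*(u^2 - 9*u + 20) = (u - 5)*(u - 4)^2*(u + 4)*(u - 5)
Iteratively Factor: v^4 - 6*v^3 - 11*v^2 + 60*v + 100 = (v - 5)*(v^3 - v^2 - 16*v - 20) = (v - 5)^2*(v^2 + 4*v + 4) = (v - 5)^2*(v + 2)*(v + 2)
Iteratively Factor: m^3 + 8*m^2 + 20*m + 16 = (m + 2)*(m^2 + 6*m + 8) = (m + 2)*(m + 4)*(m + 2)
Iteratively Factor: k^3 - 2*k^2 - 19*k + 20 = (k - 5)*(k^2 + 3*k - 4) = (k - 5)*(k - 1)*(k + 4)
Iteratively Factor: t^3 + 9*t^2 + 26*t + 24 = (t + 4)*(t^2 + 5*t + 6) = (t + 3)*(t + 4)*(t + 2)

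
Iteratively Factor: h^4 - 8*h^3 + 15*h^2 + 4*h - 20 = (h - 5)*(h^3 - 3*h^2 + 4) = (h - 5)*(h - 2)*(h^2 - h - 2) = (h - 5)*(h - 2)*(h + 1)*(h - 2)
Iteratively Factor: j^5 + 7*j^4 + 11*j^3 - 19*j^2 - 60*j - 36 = (j + 3)*(j^4 + 4*j^3 - j^2 - 16*j - 12) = (j + 2)*(j + 3)*(j^3 + 2*j^2 - 5*j - 6) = (j + 2)*(j + 3)^2*(j^2 - j - 2) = (j + 1)*(j + 2)*(j + 3)^2*(j - 2)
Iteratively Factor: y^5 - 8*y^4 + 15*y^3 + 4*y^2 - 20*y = (y)*(y^4 - 8*y^3 + 15*y^2 + 4*y - 20) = y*(y - 5)*(y^3 - 3*y^2 + 4) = y*(y - 5)*(y - 2)*(y^2 - y - 2) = y*(y - 5)*(y - 2)*(y + 1)*(y - 2)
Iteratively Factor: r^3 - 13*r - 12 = (r - 4)*(r^2 + 4*r + 3) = (r - 4)*(r + 1)*(r + 3)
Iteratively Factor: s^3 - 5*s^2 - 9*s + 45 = (s - 3)*(s^2 - 2*s - 15) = (s - 5)*(s - 3)*(s + 3)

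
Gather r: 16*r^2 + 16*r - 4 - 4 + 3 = 16*r^2 + 16*r - 5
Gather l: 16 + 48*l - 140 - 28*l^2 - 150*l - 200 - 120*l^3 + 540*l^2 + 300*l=-120*l^3 + 512*l^2 + 198*l - 324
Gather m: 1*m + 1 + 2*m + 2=3*m + 3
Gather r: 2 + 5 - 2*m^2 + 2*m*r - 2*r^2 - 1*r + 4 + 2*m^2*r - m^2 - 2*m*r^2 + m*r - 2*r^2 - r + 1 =-3*m^2 + r^2*(-2*m - 4) + r*(2*m^2 + 3*m - 2) + 12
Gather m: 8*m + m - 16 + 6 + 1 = 9*m - 9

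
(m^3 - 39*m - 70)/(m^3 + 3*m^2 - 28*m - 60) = (m^2 - 2*m - 35)/(m^2 + m - 30)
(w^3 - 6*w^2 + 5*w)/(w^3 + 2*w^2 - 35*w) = (w - 1)/(w + 7)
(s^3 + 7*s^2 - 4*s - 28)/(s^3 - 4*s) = (s + 7)/s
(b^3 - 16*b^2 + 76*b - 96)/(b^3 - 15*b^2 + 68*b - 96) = (b^2 - 8*b + 12)/(b^2 - 7*b + 12)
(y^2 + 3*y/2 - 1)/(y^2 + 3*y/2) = (2*y^2 + 3*y - 2)/(y*(2*y + 3))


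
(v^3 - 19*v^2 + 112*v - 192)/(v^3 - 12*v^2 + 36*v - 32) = (v^2 - 11*v + 24)/(v^2 - 4*v + 4)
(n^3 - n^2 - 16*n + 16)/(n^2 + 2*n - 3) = (n^2 - 16)/(n + 3)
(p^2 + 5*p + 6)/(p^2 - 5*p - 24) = (p + 2)/(p - 8)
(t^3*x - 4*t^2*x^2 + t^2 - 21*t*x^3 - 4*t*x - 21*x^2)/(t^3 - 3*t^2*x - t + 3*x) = (t^3*x - 4*t^2*x^2 + t^2 - 21*t*x^3 - 4*t*x - 21*x^2)/(t^3 - 3*t^2*x - t + 3*x)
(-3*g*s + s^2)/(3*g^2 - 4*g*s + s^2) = s/(-g + s)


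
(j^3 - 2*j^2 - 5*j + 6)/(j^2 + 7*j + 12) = (j^3 - 2*j^2 - 5*j + 6)/(j^2 + 7*j + 12)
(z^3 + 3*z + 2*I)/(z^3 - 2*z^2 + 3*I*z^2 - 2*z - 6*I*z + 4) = (z^2 - I*z + 2)/(z^2 + 2*z*(-1 + I) - 4*I)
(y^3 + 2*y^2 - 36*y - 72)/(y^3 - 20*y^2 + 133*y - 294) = (y^2 + 8*y + 12)/(y^2 - 14*y + 49)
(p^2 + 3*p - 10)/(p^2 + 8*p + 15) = (p - 2)/(p + 3)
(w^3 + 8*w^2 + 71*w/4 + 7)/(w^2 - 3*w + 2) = (w^3 + 8*w^2 + 71*w/4 + 7)/(w^2 - 3*w + 2)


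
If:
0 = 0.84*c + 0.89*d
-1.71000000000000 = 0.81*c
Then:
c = -2.11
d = 1.99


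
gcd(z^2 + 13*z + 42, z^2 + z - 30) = z + 6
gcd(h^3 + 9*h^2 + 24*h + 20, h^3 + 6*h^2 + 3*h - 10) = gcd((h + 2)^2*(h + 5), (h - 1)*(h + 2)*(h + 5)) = h^2 + 7*h + 10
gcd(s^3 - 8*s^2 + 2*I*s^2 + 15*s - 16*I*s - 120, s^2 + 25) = s + 5*I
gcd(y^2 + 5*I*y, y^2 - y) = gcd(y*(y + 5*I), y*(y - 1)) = y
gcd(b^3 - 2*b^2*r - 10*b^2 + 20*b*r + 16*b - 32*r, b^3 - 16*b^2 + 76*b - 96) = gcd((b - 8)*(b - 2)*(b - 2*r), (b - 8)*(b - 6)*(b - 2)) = b^2 - 10*b + 16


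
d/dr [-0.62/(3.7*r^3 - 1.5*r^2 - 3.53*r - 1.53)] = (6.882*r^2 - 1.86*r - 2.1886)/(-3.7*r^3 + 1.5*r^2 + 3.53*r + 1.53)^2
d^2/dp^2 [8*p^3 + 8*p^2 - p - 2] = 48*p + 16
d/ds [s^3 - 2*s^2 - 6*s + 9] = 3*s^2 - 4*s - 6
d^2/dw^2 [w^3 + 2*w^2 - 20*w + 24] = 6*w + 4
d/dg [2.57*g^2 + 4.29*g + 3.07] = 5.14*g + 4.29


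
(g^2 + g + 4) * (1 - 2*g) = -2*g^3 - g^2 - 7*g + 4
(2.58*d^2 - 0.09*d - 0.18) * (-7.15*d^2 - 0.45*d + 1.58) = -18.447*d^4 - 0.5175*d^3 + 5.4039*d^2 - 0.0612*d - 0.2844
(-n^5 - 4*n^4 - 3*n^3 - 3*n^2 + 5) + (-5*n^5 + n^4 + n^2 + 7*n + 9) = -6*n^5 - 3*n^4 - 3*n^3 - 2*n^2 + 7*n + 14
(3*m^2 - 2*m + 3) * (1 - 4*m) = -12*m^3 + 11*m^2 - 14*m + 3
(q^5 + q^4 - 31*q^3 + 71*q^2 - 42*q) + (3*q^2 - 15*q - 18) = q^5 + q^4 - 31*q^3 + 74*q^2 - 57*q - 18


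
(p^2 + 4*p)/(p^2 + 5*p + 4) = p/(p + 1)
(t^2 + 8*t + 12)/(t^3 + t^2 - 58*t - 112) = (t + 6)/(t^2 - t - 56)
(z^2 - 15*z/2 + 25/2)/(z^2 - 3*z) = (2*z^2 - 15*z + 25)/(2*z*(z - 3))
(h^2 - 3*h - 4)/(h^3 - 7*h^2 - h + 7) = (h - 4)/(h^2 - 8*h + 7)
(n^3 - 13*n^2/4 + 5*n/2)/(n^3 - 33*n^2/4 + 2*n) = (4*n^2 - 13*n + 10)/(4*n^2 - 33*n + 8)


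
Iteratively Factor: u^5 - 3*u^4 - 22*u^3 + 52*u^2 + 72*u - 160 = (u - 2)*(u^4 - u^3 - 24*u^2 + 4*u + 80) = (u - 5)*(u - 2)*(u^3 + 4*u^2 - 4*u - 16) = (u - 5)*(u - 2)*(u + 2)*(u^2 + 2*u - 8) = (u - 5)*(u - 2)^2*(u + 2)*(u + 4)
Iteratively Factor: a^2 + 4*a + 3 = (a + 3)*(a + 1)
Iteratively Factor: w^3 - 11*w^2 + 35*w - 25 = (w - 1)*(w^2 - 10*w + 25) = (w - 5)*(w - 1)*(w - 5)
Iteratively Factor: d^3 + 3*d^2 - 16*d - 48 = (d + 4)*(d^2 - d - 12) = (d - 4)*(d + 4)*(d + 3)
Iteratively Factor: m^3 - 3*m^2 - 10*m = (m - 5)*(m^2 + 2*m) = (m - 5)*(m + 2)*(m)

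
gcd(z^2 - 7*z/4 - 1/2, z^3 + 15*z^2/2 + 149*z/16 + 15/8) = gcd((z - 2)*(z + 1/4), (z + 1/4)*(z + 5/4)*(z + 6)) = z + 1/4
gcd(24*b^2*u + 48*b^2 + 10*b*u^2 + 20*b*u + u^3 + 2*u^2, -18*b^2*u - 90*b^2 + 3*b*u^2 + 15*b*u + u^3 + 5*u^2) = 6*b + u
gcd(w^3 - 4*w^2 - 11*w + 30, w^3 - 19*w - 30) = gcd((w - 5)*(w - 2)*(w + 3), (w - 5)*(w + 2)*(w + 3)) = w^2 - 2*w - 15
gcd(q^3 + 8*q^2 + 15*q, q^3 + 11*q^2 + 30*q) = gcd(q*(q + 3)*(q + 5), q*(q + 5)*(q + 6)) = q^2 + 5*q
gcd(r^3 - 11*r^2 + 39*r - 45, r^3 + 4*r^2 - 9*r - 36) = r - 3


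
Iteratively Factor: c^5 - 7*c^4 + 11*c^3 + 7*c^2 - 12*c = (c)*(c^4 - 7*c^3 + 11*c^2 + 7*c - 12) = c*(c + 1)*(c^3 - 8*c^2 + 19*c - 12) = c*(c - 1)*(c + 1)*(c^2 - 7*c + 12) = c*(c - 3)*(c - 1)*(c + 1)*(c - 4)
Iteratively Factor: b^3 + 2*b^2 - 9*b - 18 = (b + 3)*(b^2 - b - 6) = (b + 2)*(b + 3)*(b - 3)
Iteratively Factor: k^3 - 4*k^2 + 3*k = (k - 1)*(k^2 - 3*k) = k*(k - 1)*(k - 3)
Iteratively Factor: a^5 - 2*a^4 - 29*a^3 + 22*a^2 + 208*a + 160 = (a + 1)*(a^4 - 3*a^3 - 26*a^2 + 48*a + 160) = (a + 1)*(a + 2)*(a^3 - 5*a^2 - 16*a + 80) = (a - 4)*(a + 1)*(a + 2)*(a^2 - a - 20) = (a - 5)*(a - 4)*(a + 1)*(a + 2)*(a + 4)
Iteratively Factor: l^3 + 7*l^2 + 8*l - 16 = (l - 1)*(l^2 + 8*l + 16) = (l - 1)*(l + 4)*(l + 4)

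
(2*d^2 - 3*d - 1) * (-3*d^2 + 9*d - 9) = -6*d^4 + 27*d^3 - 42*d^2 + 18*d + 9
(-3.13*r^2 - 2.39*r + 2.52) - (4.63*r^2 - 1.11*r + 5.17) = -7.76*r^2 - 1.28*r - 2.65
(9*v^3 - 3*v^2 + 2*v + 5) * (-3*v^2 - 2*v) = -27*v^5 - 9*v^4 - 19*v^2 - 10*v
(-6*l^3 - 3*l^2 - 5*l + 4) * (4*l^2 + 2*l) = -24*l^5 - 24*l^4 - 26*l^3 + 6*l^2 + 8*l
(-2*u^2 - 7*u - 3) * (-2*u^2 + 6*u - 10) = 4*u^4 + 2*u^3 - 16*u^2 + 52*u + 30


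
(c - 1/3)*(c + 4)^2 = c^3 + 23*c^2/3 + 40*c/3 - 16/3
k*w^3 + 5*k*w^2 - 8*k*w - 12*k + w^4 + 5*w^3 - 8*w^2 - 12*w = (k + w)*(w - 2)*(w + 1)*(w + 6)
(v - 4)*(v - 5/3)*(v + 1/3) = v^3 - 16*v^2/3 + 43*v/9 + 20/9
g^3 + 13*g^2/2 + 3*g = g*(g + 1/2)*(g + 6)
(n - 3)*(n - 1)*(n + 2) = n^3 - 2*n^2 - 5*n + 6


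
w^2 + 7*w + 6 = (w + 1)*(w + 6)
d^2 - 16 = (d - 4)*(d + 4)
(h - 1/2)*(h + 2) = h^2 + 3*h/2 - 1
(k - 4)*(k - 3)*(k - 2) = k^3 - 9*k^2 + 26*k - 24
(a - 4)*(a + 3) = a^2 - a - 12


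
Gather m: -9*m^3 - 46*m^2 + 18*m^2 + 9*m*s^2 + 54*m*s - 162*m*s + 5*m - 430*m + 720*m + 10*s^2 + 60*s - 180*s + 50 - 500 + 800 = -9*m^3 - 28*m^2 + m*(9*s^2 - 108*s + 295) + 10*s^2 - 120*s + 350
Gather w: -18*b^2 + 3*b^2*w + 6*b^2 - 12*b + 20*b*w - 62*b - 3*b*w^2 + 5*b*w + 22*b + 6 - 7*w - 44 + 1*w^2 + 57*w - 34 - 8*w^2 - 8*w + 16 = -12*b^2 - 52*b + w^2*(-3*b - 7) + w*(3*b^2 + 25*b + 42) - 56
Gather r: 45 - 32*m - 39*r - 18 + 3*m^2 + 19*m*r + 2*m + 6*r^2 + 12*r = 3*m^2 - 30*m + 6*r^2 + r*(19*m - 27) + 27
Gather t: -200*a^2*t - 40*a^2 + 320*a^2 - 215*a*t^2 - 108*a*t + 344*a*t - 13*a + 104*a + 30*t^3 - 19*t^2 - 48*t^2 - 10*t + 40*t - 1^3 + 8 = 280*a^2 + 91*a + 30*t^3 + t^2*(-215*a - 67) + t*(-200*a^2 + 236*a + 30) + 7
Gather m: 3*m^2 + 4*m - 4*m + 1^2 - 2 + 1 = 3*m^2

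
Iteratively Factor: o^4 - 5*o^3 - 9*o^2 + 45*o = (o + 3)*(o^3 - 8*o^2 + 15*o) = (o - 5)*(o + 3)*(o^2 - 3*o) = o*(o - 5)*(o + 3)*(o - 3)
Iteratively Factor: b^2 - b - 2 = (b + 1)*(b - 2)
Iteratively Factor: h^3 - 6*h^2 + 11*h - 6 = (h - 1)*(h^2 - 5*h + 6) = (h - 3)*(h - 1)*(h - 2)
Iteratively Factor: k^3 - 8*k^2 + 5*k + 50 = (k - 5)*(k^2 - 3*k - 10) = (k - 5)^2*(k + 2)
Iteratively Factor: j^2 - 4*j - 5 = (j - 5)*(j + 1)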